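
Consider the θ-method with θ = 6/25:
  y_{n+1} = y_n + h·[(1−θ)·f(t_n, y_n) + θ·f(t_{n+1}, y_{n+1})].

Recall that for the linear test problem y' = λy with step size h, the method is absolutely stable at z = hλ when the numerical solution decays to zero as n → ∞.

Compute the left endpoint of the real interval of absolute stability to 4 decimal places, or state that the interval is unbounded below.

z* = -3.8462.

Set f=λy, z=hλ:
  y_{n+1} = y_n + z·[19/25·y_n + 6/25·y_{n+1}] ⇒ (1 − 6/25z)y_{n+1} = (1 + 19/25z)y_n
  Hence R(z) = (1 + 19/25z)/(1 − 6/25z).

Solve |R(x)|<1 on ℝ⁻.
x=-0.81: |R|=0.3218
R=−1: 1+19/25x = −1+6/25x ⇒ -13/25x=2 ⇒ x=2/(-13/25)=-3.8462
Confirm numerically:
  x=-3.558: |R|=0.91918 <1
  x=-3.443: |R|=0.88521 <1
  x=-2.801: |R|=0.67500 <1
  x=-4.354: |R|=1.12914 >1
  x=-4.306: |R|=1.11759 >1
Stable set (-3.8462, 0).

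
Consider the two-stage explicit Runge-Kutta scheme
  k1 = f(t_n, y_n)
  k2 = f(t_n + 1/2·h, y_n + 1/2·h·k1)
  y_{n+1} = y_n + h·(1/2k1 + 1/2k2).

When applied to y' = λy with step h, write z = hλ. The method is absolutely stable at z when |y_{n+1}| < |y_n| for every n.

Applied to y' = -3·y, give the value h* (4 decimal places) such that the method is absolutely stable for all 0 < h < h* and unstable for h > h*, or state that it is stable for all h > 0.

(-4.0000,0); λ=-3 ⇒ h* = (4)/3 = 1.3333.

With y'=λy (z=hλ):
  k1=λy_n ⇒ h·k1=z·y_n;  k2=λ(1+1/2z)y_n ⇒ h·k2=z(1+1/2z)y_n
  y_{n+1}/y_n = 1 + 1/2z + 1/2z(1+1/2z) = 1 + z + 1/4z²
  ⇒ R(z) = 1 + z + 1/4z².

Need |R(x)|<1, x<0.
x=-0.57: |R|=0.5112
R=1: x+1/4x²=0 ⇒ x=−4=-4.0000; min R=1−1/(4·1/4)=0.0000>−1
Confirm numerically:
  x=-3.367: |R|=0.46717 <1
  x=-3.313: |R|=0.43099 <1
  x=-3.011: |R|=0.25553 <1
  x=-2.618: |R|=0.09548 <1
  x=-4.479: |R|=1.53636 >1
  x=-4.149: |R|=1.15455 >1
So |R|<1 on (-4.0000, 0).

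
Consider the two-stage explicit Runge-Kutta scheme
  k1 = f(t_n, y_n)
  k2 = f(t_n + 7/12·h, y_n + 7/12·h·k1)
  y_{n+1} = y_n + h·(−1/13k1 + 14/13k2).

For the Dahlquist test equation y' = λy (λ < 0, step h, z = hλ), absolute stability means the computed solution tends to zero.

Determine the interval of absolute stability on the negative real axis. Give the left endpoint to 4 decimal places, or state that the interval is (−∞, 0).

With y'=λy (z=hλ):
  k1=λy_n ⇒ h·k1=z·y_n;  k2=λ(1+7/12z)y_n ⇒ h·k2=z(1+7/12z)y_n
  y_{n+1}/y_n = 1 − 1/13z + 14/13z(1+7/12z) = 1 + z + 49/78z²
  ⇒ R(z) = 1 + z + 49/78z².

Boundary: |R(x)|=1, x<0.
x=-1.37: |R|=0.8091
R=1: x+49/78x²=0 ⇒ x=−78/49=-1.5918; min R=1−1/(4·49/78)=0.6020>−1
Confirm numerically:
  x=-1.437: |R|=0.86022 <1
  x=-1.425: |R|=0.85065 <1
  x=-1.067: |R|=0.64820 <1
  x=-0.804: |R|=0.60208 <1
  x=-2.186: |R|=1.81594 >1
  x=-2.011: |R|=1.52954 >1
  x=-1.987: |R|=1.49326 >1
Interval (-1.5918, 0).

(-1.5918, 0).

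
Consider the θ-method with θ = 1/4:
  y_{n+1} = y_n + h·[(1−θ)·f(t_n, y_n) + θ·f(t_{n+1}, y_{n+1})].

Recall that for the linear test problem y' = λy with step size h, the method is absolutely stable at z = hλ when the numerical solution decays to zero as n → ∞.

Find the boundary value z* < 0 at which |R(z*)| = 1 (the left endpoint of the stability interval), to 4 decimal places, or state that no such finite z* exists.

left endpoint -4.0000.

Set f=λy, z=hλ:
  y_{n+1} = y_n + z·[3/4·y_n + 1/4·y_{n+1}] ⇒ (1 − 1/4z)y_{n+1} = (1 + 3/4z)y_n
  R(z) = (1 + 3/4z)/(1 − 1/4z).

Need |R(x)|<1, x<0.
x=-1.26: |R|=0.0418
R=−1: 1+3/4x = −1+1/4x ⇒ -1/2x=2 ⇒ x=2/(-1/2)=-4.0000
Confirm numerically:
  x=-3.696: |R|=0.92100 <1
  x=-3.211: |R|=0.78117 <1
  x=-2.578: |R|=0.56765 <1
  x=-4.389: |R|=1.09274 >1
  x=-4.186: |R|=1.04544 >1
  x=-4.045: |R|=1.01119 >1
Stable set (-4.0000, 0).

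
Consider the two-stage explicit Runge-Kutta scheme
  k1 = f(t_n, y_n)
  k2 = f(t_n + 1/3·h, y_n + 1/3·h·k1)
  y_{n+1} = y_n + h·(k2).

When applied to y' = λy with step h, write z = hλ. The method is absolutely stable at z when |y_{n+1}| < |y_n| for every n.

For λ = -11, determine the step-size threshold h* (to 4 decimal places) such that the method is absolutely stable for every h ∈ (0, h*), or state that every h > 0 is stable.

On y'=λy, z=hλ:
  k1=λy_n ⇒ h·k1=z·y_n;  k2=λ(1+1/3z)y_n ⇒ h·k2=z(1+1/3z)y_n
  y_{n+1}/y_n = 1 + z(1+1/3z) = 1 + z + 1/3z²
  Hence R(z) = 1 + z + 1/3z².

Boundary: |R(x)|=1, x<0.
x=-1.38: |R|=0.2548
R=1: x+1/3x²=0 ⇒ x=−3=-3.0000; min R=1−1/(4·1/3)=0.2500>−1
Confirm numerically:
  x=-2.699: |R|=0.72920 <1
  x=-2.533: |R|=0.60570 <1
  x=-2.366: |R|=0.49999 <1
  x=-1.443: |R|=0.25108 <1
  x=-3.387: |R|=1.43692 >1
  x=-3.308: |R|=1.33962 >1
  x=-3.187: |R|=1.19866 >1
Stable set (-3.0000, 0).

(-3.0000,0); λ=-11 ⇒ h* = (3)/11 = 0.2727.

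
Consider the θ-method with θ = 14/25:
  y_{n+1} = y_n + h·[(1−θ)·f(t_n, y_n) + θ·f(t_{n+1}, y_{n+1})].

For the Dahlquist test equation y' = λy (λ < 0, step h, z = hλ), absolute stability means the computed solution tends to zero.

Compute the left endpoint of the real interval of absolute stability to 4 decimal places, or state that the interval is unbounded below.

unbounded; (−∞, 0).

On y'=λy, z=hλ:
  y_{n+1} = y_n + z·[11/25·y_n + 14/25·y_{n+1}] ⇒ (1 − 14/25z)y_{n+1} = (1 + 11/25z)y_n
  Hence R(z) = (1 + 11/25z)/(1 − 14/25z).

Find x<0 with |R(x)|<1.
x=-1.39: |R|=0.2184
x=-2: |R|=0.0566
x=-10: |R|=0.5152
x=-100: |R|=0.7544
θ=14/25≥1/2 ⇒ |1+11/25x|<|1−14/25x| ∀x<0 ⇒ interval (−∞,0).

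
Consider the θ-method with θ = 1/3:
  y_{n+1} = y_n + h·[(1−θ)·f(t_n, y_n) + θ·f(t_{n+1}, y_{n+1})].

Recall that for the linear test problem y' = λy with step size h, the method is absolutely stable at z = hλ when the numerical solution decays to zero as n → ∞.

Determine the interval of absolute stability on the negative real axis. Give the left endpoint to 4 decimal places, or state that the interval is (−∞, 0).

On y'=λy, z=hλ:
  y_{n+1} = y_n + z·[2/3·y_n + 1/3·y_{n+1}] ⇒ (1 − 1/3z)y_{n+1} = (1 + 2/3z)y_n
  R(z) = (1 + 2/3z)/(1 − 1/3z).

Boundary: |R(x)|=1, x<0.
x=-1.44: |R|=0.0270
R=−1: 1+2/3x = −1+1/3x ⇒ -1/3x=2 ⇒ x=2/(-1/3)=-6.0000
Confirm numerically:
  x=-4.581: |R|=0.81282 <1
  x=-2.641: |R|=0.40454 <1
  x=-2.621: |R|=0.39886 <1
  x=-6.532: |R|=1.05581 >1
  x=-6.337: |R|=1.03609 >1
  x=-6.106: |R|=1.01164 >1
Interval (-6.0000, 0).

z∈(-6.0000,0).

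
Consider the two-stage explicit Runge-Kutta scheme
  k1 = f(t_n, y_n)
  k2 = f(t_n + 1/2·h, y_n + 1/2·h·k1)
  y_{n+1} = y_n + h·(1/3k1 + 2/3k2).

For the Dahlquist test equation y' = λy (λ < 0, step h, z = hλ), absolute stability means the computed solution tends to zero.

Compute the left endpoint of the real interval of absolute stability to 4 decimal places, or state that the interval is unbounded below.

With y'=λy (z=hλ):
  k1=λy_n ⇒ h·k1=z·y_n;  k2=λ(1+1/2z)y_n ⇒ h·k2=z(1+1/2z)y_n
  y_{n+1}/y_n = 1 + 1/3z + 2/3z(1+1/2z) = 1 + z + 1/3z²
  ⇒ R(z) = 1 + z + 1/3z².

Boundary: |R(x)|=1, x<0.
x=-0.77: |R|=0.4276
R=1: x+1/3x²=0 ⇒ x=−3=-3.0000; min R=1−1/(4·1/3)=0.2500>−1
Confirm numerically:
  x=-2.574: |R|=0.63449 <1
  x=-2.460: |R|=0.55720 <1
  x=-2.412: |R|=0.52725 <1
  x=-3.555: |R|=1.65768 >1
  x=-3.386: |R|=1.43567 >1
Interval (-3.0000, 0).

left endpoint -3.0000.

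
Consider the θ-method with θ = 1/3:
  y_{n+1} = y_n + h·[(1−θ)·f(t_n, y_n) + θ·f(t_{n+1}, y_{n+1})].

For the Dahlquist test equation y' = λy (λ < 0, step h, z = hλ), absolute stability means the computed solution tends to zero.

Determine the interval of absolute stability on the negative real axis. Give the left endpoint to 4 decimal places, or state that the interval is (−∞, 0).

With y'=λy (z=hλ):
  y_{n+1} = y_n + z·[2/3·y_n + 1/3·y_{n+1}] ⇒ (1 − 1/3z)y_{n+1} = (1 + 2/3z)y_n
  Hence R(z) = (1 + 2/3z)/(1 − 1/3z).

Need |R(x)|<1, x<0.
x=-1.44: |R|=0.0270
R=−1: 1+2/3x = −1+1/3x ⇒ -1/3x=2 ⇒ x=2/(-1/3)=-6.0000
Confirm numerically:
  x=-4.015: |R|=0.71703 <1
  x=-2.875: |R|=0.46809 <1
  x=-2.807: |R|=0.45015 <1
  x=-6.455: |R|=1.04812 >1
  x=-6.355: |R|=1.03795 >1
  x=-6.347: |R|=1.03712 >1
So |R|<1 on (-6.0000, 0).

(-6.0000, 0).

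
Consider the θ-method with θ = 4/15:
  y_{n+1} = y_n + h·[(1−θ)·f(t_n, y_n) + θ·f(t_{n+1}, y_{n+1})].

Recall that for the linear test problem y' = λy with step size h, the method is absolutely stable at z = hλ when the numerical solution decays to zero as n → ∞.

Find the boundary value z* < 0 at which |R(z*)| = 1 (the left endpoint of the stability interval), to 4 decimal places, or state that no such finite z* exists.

Set f=λy, z=hλ:
  y_{n+1} = y_n + z·[11/15·y_n + 4/15·y_{n+1}] ⇒ (1 − 4/15z)y_{n+1} = (1 + 11/15z)y_n
  ⇒ R(z) = (1 + 11/15z)/(1 − 4/15z).

Need |R(x)|<1, x<0.
x=-1.07: |R|=0.1675
R=−1: 1+11/15x = −1+4/15x ⇒ -7/15x=2 ⇒ x=2/(-7/15)=-4.2857
Confirm numerically:
  x=-3.182: |R|=0.72136 <1
  x=-2.786: |R|=0.59845 <1
  x=-2.766: |R|=0.59185 <1
  x=-1.787: |R|=0.21027 <1
  x=-4.645: |R|=1.07490 >1
  x=-4.522: |R|=1.04999 >1
  x=-4.515: |R|=1.04855 >1
Interval (-4.2857, 0).

z* = -4.2857.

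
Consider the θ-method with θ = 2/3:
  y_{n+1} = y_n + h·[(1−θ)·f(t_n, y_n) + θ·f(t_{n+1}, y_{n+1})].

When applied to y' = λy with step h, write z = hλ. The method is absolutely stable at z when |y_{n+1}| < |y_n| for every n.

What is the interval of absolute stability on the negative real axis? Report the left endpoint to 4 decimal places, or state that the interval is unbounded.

Set f=λy, z=hλ:
  y_{n+1} = y_n + z·[1/3·y_n + 2/3·y_{n+1}] ⇒ (1 − 2/3z)y_{n+1} = (1 + 1/3z)y_n
  ⇒ R(z) = (1 + 1/3z)/(1 − 2/3z).

Boundary: |R(x)|=1, x<0.
x=-1.18: |R|=0.3396
x=-2: |R|=0.1429
x=-10: |R|=0.3043
x=-100: |R|=0.4778
θ=2/3≥1/2 ⇒ |1+1/3x|<|1−2/3x| ∀x<0 ⇒ interval (−∞,0).

unbounded; (−∞, 0).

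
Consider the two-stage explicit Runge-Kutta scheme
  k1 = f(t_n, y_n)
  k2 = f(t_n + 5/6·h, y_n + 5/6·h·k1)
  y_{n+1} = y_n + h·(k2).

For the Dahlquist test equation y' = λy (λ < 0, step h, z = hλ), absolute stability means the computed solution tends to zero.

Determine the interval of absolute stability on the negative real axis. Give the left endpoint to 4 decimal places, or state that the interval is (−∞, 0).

(-1.2000, 0).

On y'=λy, z=hλ:
  k1=λy_n ⇒ h·k1=z·y_n;  k2=λ(1+5/6z)y_n ⇒ h·k2=z(1+5/6z)y_n
  y_{n+1}/y_n = 1 + z(1+5/6z) = 1 + z + 5/6z²
  Hence R(z) = 1 + z + 5/6z².

Need |R(x)|<1, x<0.
x=-1.7: |R|=1.7083
R=1: x+5/6x²=0 ⇒ x=−6/5=-1.2000; min R=1−1/(4·5/6)=0.7000>−1
Confirm numerically:
  x=-0.743: |R|=0.71704 <1
  x=-0.677: |R|=0.70494 <1
  x=-0.642: |R|=0.70147 <1
  x=-1.533: |R|=1.42541 >1
  x=-1.458: |R|=1.31347 >1
  x=-1.294: |R|=1.10136 >1
So |R|<1 on (-1.2000, 0).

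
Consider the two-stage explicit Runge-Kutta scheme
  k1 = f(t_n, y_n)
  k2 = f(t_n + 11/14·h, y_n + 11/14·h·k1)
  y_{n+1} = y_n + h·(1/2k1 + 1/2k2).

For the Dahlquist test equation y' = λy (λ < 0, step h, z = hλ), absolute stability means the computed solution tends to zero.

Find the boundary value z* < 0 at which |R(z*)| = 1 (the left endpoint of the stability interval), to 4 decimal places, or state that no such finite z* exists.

With y'=λy (z=hλ):
  k1=λy_n ⇒ h·k1=z·y_n;  k2=λ(1+11/14z)y_n ⇒ h·k2=z(1+11/14z)y_n
  y_{n+1}/y_n = 1 + 1/2z + 1/2z(1+11/14z) = 1 + z + 11/28z²
  R(z) = 1 + z + 11/28z².

Solve |R(x)|<1 on ℝ⁻.
x=-0.64: |R|=0.5209
R=1: x+11/28x²=0 ⇒ x=−28/11=-2.5455; min R=1−1/(4·11/28)=0.3636>−1
Confirm numerically:
  x=-2.199: |R|=0.70070 <1
  x=-2.066: |R|=0.61085 <1
  x=-1.898: |R|=0.51723 <1
  x=-1.088: |R|=0.37704 <1
  x=-2.907: |R|=1.41290 >1
  x=-2.880: |R|=1.37851 >1
  x=-2.594: |R|=1.04947 >1
Stable set (-2.5455, 0).

z* = -2.5455.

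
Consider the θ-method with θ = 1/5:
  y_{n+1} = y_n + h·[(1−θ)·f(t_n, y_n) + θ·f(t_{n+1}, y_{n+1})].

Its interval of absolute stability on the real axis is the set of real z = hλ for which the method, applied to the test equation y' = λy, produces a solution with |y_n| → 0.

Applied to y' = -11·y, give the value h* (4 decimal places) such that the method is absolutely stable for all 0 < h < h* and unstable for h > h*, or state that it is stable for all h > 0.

(-3.3333,0); λ=-11 ⇒ h* = (10/3)/11 = 0.3030.

On y'=λy, z=hλ:
  y_{n+1} = y_n + z·[4/5·y_n + 1/5·y_{n+1}] ⇒ (1 − 1/5z)y_{n+1} = (1 + 4/5z)y_n
  so R(z) = (1 + 4/5z)/(1 − 1/5z).

Need |R(x)|<1, x<0.
x=-1.07: |R|=0.1186
R=−1: 1+4/5x = −1+1/5x ⇒ -3/5x=2 ⇒ x=2/(-3/5)=-3.3333
Confirm numerically:
  x=-3.057: |R|=0.89711 <1
  x=-1.818: |R|=0.33324 <1
  x=-1.704: |R|=0.27088 <1
  x=-3.886: |R|=1.18659 >1
  x=-3.744: |R|=1.14090 >1
  x=-3.483: |R|=1.05293 >1
Stable set (-3.3333, 0).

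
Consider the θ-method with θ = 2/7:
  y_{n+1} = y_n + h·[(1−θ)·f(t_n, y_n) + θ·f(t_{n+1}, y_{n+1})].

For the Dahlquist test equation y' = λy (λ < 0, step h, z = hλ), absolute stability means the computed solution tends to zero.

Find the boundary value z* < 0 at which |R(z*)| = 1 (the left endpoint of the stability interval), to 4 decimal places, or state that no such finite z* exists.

Test eqn y'=λy, z=hλ:
  y_{n+1} = y_n + z·[5/7·y_n + 2/7·y_{n+1}] ⇒ (1 − 2/7z)y_{n+1} = (1 + 5/7z)y_n
  R(z) = (1 + 5/7z)/(1 − 2/7z).

Boundary: |R(x)|=1, x<0.
x=-1.03: |R|=0.2042
R=−1: 1+5/7x = −1+2/7x ⇒ -3/7x=2 ⇒ x=2/(-3/7)=-4.6667
Confirm numerically:
  x=-4.089: |R|=0.88582 <1
  x=-3.575: |R|=0.76855 <1
  x=-3.030: |R|=0.62404 <1
  x=-2.424: |R|=0.43214 <1
  x=-5.260: |R|=1.10160 >1
  x=-5.009: |R|=1.06035 >1
  x=-4.889: |R|=1.03975 >1
Stable set (-4.6667, 0).

left endpoint -4.6667.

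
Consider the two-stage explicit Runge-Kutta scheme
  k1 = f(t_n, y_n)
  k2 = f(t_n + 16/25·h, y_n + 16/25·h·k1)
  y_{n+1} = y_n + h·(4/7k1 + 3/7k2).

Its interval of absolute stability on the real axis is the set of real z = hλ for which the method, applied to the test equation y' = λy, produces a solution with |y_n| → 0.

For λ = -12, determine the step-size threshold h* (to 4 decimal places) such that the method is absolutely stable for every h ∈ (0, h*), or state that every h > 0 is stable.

(-3.6458,0); λ=-12 ⇒ h* = (175/48)/12 = 0.3038.

On y'=λy, z=hλ:
  k1=λy_n ⇒ h·k1=z·y_n;  k2=λ(1+16/25z)y_n ⇒ h·k2=z(1+16/25z)y_n
  y_{n+1}/y_n = 1 + 4/7z + 3/7z(1+16/25z) = 1 + z + 48/175z²
  ⇒ R(z) = 1 + z + 48/175z².

Find x<0 with |R(x)|<1.
x=-0.77: |R|=0.3926
R=1: x+48/175x²=0 ⇒ x=−175/48=-3.6458; min R=1−1/(4·48/175)=0.0885>−1
Confirm numerically:
  x=-2.802: |R|=0.35147 <1
  x=-2.552: |R|=0.23434 <1
  x=-2.547: |R|=0.23235 <1
  x=-2.114: |R|=0.11178 <1
  x=-4.196: |R|=1.63319 >1
  x=-3.923: |R|=1.29824 >1
So |R|<1 on (-3.6458, 0).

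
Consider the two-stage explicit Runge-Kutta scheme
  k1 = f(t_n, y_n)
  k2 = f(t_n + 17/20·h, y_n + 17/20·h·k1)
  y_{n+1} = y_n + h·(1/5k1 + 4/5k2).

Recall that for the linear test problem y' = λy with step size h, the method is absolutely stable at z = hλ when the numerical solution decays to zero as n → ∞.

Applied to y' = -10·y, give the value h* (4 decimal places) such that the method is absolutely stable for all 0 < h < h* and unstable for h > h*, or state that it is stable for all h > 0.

With y'=λy (z=hλ):
  k1=λy_n ⇒ h·k1=z·y_n;  k2=λ(1+17/20z)y_n ⇒ h·k2=z(1+17/20z)y_n
  y_{n+1}/y_n = 1 + 1/5z + 4/5z(1+17/20z) = 1 + z + 17/25z²
  so R(z) = 1 + z + 17/25z².

Find x<0 with |R(x)|<1.
x=-0.95: |R|=0.6637
R=1: x+17/25x²=0 ⇒ x=−25/17=-1.4706; min R=1−1/(4·17/25)=0.6324>−1
Confirm numerically:
  x=-1.313: |R|=0.85930 <1
  x=-1.097: |R|=0.72132 <1
  x=-0.773: |R|=0.63332 <1
  x=-0.684: |R|=0.63414 <1
  x=-1.959: |R|=1.65062 >1
  x=-1.629: |R|=1.17548 >1
  x=-1.550: |R|=1.08370 >1
So |R|<1 on (-1.4706, 0).

(-1.4706,0); λ=-10 ⇒ h* = (25/17)/10 = 0.1471.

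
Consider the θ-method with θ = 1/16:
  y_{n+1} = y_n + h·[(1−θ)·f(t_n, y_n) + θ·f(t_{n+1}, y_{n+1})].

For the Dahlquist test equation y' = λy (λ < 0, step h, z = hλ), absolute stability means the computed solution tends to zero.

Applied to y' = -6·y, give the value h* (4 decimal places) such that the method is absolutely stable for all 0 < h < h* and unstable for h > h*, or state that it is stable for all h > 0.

(-2.2857,0); λ=-6 ⇒ h* = (16/7)/6 = 0.3810.

Test eqn y'=λy, z=hλ:
  y_{n+1} = y_n + z·[15/16·y_n + 1/16·y_{n+1}] ⇒ (1 − 1/16z)y_{n+1} = (1 + 15/16z)y_n
  R(z) = (1 + 15/16z)/(1 − 1/16z).

Solve |R(x)|<1 on ℝ⁻.
x=-0.44: |R|=0.5718
R=−1: 1+15/16x = −1+1/16x ⇒ -7/8x=2 ⇒ x=2/(-7/8)=-2.2857
Confirm numerically:
  x=-2.234: |R|=0.96029 <1
  x=-1.718: |R|=0.55142 <1
  x=-1.217: |R|=0.13098 <1
  x=-2.532: |R|=1.18606 >1
  x=-2.503: |R|=1.16441 >1
So |R|<1 on (-2.2857, 0).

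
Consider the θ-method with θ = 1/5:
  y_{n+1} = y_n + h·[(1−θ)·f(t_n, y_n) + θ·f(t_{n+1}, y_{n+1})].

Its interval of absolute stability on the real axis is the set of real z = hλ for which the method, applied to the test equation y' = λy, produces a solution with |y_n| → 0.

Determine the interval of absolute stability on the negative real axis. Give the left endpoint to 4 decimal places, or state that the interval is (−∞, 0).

(-3.3333, 0).

On y'=λy, z=hλ:
  y_{n+1} = y_n + z·[4/5·y_n + 1/5·y_{n+1}] ⇒ (1 − 1/5z)y_{n+1} = (1 + 4/5z)y_n
  ⇒ R(z) = (1 + 4/5z)/(1 − 1/5z).

Find x<0 with |R(x)|<1.
x=-1.17: |R|=0.0519
R=−1: 1+4/5x = −1+1/5x ⇒ -3/5x=2 ⇒ x=2/(-3/5)=-3.3333
Confirm numerically:
  x=-3.126: |R|=0.92346 <1
  x=-2.325: |R|=0.58703 <1
  x=-1.450: |R|=0.12403 <1
  x=-3.519: |R|=1.06538 >1
  x=-3.393: |R|=1.02133 >1
Stable set (-3.3333, 0).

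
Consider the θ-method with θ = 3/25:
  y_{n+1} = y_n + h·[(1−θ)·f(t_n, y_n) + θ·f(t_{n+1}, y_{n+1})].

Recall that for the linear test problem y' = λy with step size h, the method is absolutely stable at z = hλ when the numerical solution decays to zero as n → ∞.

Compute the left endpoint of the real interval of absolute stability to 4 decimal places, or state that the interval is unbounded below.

left endpoint -2.6316.

With y'=λy (z=hλ):
  y_{n+1} = y_n + z·[22/25·y_n + 3/25·y_{n+1}] ⇒ (1 − 3/25z)y_{n+1} = (1 + 22/25z)y_n
  R(z) = (1 + 22/25z)/(1 − 3/25z).

Solve |R(x)|<1 on ℝ⁻.
x=-0.6: |R|=0.4403
R=−1: 1+22/25x = −1+3/25x ⇒ -19/25x=2 ⇒ x=2/(-19/25)=-2.6316
Confirm numerically:
  x=-2.420: |R|=0.87539 <1
  x=-1.425: |R|=0.21691 <1
  x=-1.180: |R|=0.03364 <1
  x=-1.146: |R|=0.00745 <1
  x=-3.225: |R|=1.32516 >1
  x=-2.917: |R|=1.16068 >1
  x=-2.708: |R|=1.04384 >1
Stable set (-2.6316, 0).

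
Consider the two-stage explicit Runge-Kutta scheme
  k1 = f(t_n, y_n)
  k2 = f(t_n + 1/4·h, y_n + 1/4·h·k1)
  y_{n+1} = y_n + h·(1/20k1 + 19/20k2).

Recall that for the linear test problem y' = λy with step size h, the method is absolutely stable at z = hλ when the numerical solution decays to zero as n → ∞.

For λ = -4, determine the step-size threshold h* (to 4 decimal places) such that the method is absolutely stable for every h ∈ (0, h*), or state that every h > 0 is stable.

(-4.2105,0); λ=-4 ⇒ h* = (80/19)/4 = 1.0526.

Test eqn y'=λy, z=hλ:
  k1=λy_n ⇒ h·k1=z·y_n;  k2=λ(1+1/4z)y_n ⇒ h·k2=z(1+1/4z)y_n
  y_{n+1}/y_n = 1 + 1/20z + 19/20z(1+1/4z) = 1 + z + 19/80z²
  Hence R(z) = 1 + z + 19/80z².

Need |R(x)|<1, x<0.
x=-1.29: |R|=0.1052
R=1: x+19/80x²=0 ⇒ x=−80/19=-4.2105; min R=1−1/(4·19/80)=-0.0526>−1
Confirm numerically:
  x=-4.012: |R|=0.81083 <1
  x=-3.761: |R|=0.59847 <1
  x=-1.932: |R|=0.04550 <1
  x=-1.742: |R|=0.02129 <1
  x=-4.735: |R|=1.58980 >1
  x=-4.590: |R|=1.41367 >1
Stable set (-4.2105, 0).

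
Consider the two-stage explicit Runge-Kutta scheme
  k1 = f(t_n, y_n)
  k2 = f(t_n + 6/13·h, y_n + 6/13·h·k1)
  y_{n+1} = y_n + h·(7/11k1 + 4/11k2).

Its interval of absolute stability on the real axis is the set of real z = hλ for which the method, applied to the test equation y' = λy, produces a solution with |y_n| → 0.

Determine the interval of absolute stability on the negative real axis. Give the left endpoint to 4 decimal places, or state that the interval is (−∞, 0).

With y'=λy (z=hλ):
  k1=λy_n ⇒ h·k1=z·y_n;  k2=λ(1+6/13z)y_n ⇒ h·k2=z(1+6/13z)y_n
  y_{n+1}/y_n = 1 + 7/11z + 4/11z(1+6/13z) = 1 + z + 24/143z²
  Hence R(z) = 1 + z + 24/143z².

Solve |R(x)|<1 on ℝ⁻.
x=-1.16: |R|=0.0658
R=1: x+24/143x²=0 ⇒ x=−143/24=-5.9583; min R=1−1/(4·24/143)=-0.4896>−1
Confirm numerically:
  x=-4.579: |R|=0.06002 <1
  x=-4.214: |R|=0.23367 <1
  x=-3.525: |R|=0.43958 <1
  x=-2.733: |R|=0.47941 <1
  x=-6.517: |R|=1.61105 >1
  x=-6.449: |R|=1.53107 >1
  x=-6.247: |R|=1.30265 >1
So |R|<1 on (-5.9583, 0).

(-5.9583, 0).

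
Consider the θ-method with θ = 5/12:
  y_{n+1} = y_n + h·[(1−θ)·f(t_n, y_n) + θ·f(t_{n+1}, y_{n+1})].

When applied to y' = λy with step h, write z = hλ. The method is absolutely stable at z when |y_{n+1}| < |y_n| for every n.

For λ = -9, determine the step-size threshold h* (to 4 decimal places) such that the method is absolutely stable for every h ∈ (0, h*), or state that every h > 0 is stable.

(-12.0000,0); λ=-9 ⇒ h* = (12)/9 = 1.3333.

On y'=λy, z=hλ:
  y_{n+1} = y_n + z·[7/12·y_n + 5/12·y_{n+1}] ⇒ (1 − 5/12z)y_{n+1} = (1 + 7/12z)y_n
  Hence R(z) = (1 + 7/12z)/(1 − 5/12z).

Boundary: |R(x)|=1, x<0.
x=-1.49: |R|=0.0807
R=−1: 1+7/12x = −1+5/12x ⇒ -1/6x=2 ⇒ x=2/(-1/6)=-12.0000
Confirm numerically:
  x=-11.511: |R|=0.98594 <1
  x=-7.523: |R|=0.81953 <1
  x=-7.371: |R|=0.81050 <1
  x=-12.331: |R|=1.00899 >1
  x=-12.215: |R|=1.00588 >1
  x=-12.192: |R|=1.00526 >1
So |R|<1 on (-12.0000, 0).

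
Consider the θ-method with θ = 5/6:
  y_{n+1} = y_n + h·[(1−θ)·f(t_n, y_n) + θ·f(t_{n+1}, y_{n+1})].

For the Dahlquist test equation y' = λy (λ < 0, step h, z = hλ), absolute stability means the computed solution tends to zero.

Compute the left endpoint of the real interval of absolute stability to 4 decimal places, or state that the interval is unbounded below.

(−∞, 0) — no finite endpoint.

Set f=λy, z=hλ:
  y_{n+1} = y_n + z·[1/6·y_n + 5/6·y_{n+1}] ⇒ (1 − 5/6z)y_{n+1} = (1 + 1/6z)y_n
  so R(z) = (1 + 1/6z)/(1 − 5/6z).

Solve |R(x)|<1 on ℝ⁻.
x=-1.06: |R|=0.4372
x=-2: |R|=0.2500
x=-10: |R|=0.0714
x=-100: |R|=0.1858
θ=5/6≥1/2 ⇒ |1+1/6x|<|1−5/6x| ∀x<0 ⇒ stable on all of ℝ⁻.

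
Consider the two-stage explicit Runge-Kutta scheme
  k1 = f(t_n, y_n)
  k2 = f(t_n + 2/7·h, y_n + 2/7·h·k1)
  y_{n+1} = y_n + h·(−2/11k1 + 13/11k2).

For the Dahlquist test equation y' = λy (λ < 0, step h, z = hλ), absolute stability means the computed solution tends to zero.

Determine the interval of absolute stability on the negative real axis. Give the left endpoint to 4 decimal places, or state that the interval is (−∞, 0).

(-2.9615, 0).

Test eqn y'=λy, z=hλ:
  k1=λy_n ⇒ h·k1=z·y_n;  k2=λ(1+2/7z)y_n ⇒ h·k2=z(1+2/7z)y_n
  y_{n+1}/y_n = 1 − 2/11z + 13/11z(1+2/7z) = 1 + z + 26/77z²
  Hence R(z) = 1 + z + 26/77z².

Boundary: |R(x)|=1, x<0.
x=-0.86: |R|=0.3897
R=1: x+26/77x²=0 ⇒ x=−77/26=-2.9615; min R=1−1/(4·26/77)=0.2596>−1
Confirm numerically:
  x=-2.878: |R|=0.91882 <1
  x=-2.380: |R|=0.53265 <1
  x=-1.413: |R|=0.26117 <1
  x=-1.367: |R|=0.26399 <1
  x=-3.113: |R|=1.15921 >1
  x=-2.996: |R|=1.03486 >1
So |R|<1 on (-2.9615, 0).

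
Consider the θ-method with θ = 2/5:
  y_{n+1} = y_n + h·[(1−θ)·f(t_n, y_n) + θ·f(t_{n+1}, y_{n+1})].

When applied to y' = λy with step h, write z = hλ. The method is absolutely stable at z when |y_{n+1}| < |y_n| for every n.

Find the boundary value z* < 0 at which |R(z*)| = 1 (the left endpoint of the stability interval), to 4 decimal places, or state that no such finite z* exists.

Test eqn y'=λy, z=hλ:
  y_{n+1} = y_n + z·[3/5·y_n + 2/5·y_{n+1}] ⇒ (1 − 2/5z)y_{n+1} = (1 + 3/5z)y_n
  so R(z) = (1 + 3/5z)/(1 − 2/5z).

Solve |R(x)|<1 on ℝ⁻.
x=-0.53: |R|=0.5627
R=−1: 1+3/5x = −1+2/5x ⇒ -1/5x=2 ⇒ x=2/(-1/5)=-10.0000
Confirm numerically:
  x=-8.805: |R|=0.94715 <1
  x=-5.186: |R|=0.68683 <1
  x=-4.143: |R|=0.55916 <1
  x=-10.518: |R|=1.01990 >1
  x=-10.443: |R|=1.01711 >1
Stable set (-10.0000, 0).

left endpoint -10.0000.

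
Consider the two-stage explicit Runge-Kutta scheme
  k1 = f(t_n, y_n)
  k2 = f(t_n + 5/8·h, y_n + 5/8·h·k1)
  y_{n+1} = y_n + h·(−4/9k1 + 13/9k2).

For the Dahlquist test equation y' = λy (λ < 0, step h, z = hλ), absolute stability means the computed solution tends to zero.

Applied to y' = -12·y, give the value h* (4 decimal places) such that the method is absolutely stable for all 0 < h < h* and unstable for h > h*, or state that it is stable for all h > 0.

(-1.1077,0); λ=-12 ⇒ h* = (72/65)/12 = 0.0923.

Test eqn y'=λy, z=hλ:
  k1=λy_n ⇒ h·k1=z·y_n;  k2=λ(1+5/8z)y_n ⇒ h·k2=z(1+5/8z)y_n
  y_{n+1}/y_n = 1 − 4/9z + 13/9z(1+5/8z) = 1 + z + 65/72z²
  Hence R(z) = 1 + z + 65/72z².

Solve |R(x)|<1 on ℝ⁻.
x=-1.42: |R|=1.4004
R=1: x+65/72x²=0 ⇒ x=−72/65=-1.1077; min R=1−1/(4·65/72)=0.7231>−1
Confirm numerically:
  x=-0.733: |R|=0.75205 <1
  x=-0.693: |R|=0.74056 <1
  x=-0.541: |R|=0.72323 <1
  x=-0.483: |R|=0.72761 <1
  x=-1.417: |R|=1.39568 >1
  x=-1.252: |R|=1.16311 >1
  x=-1.155: |R|=1.04933 >1
Interval (-1.1077, 0).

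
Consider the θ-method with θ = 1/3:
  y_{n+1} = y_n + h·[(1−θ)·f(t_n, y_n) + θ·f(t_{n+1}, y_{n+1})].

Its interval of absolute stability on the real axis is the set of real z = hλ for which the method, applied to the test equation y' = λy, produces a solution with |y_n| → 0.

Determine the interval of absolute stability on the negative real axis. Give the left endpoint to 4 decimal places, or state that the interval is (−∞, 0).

Set f=λy, z=hλ:
  y_{n+1} = y_n + z·[2/3·y_n + 1/3·y_{n+1}] ⇒ (1 − 1/3z)y_{n+1} = (1 + 2/3z)y_n
  ⇒ R(z) = (1 + 2/3z)/(1 − 1/3z).

Need |R(x)|<1, x<0.
x=-0.94: |R|=0.2843
R=−1: 1+2/3x = −1+1/3x ⇒ -1/3x=2 ⇒ x=2/(-1/3)=-6.0000
Confirm numerically:
  x=-4.997: |R|=0.87458 <1
  x=-4.660: |R|=0.82507 <1
  x=-3.925: |R|=0.70036 <1
  x=-3.010: |R|=0.50250 <1
  x=-6.042: |R|=1.00464 >1
  x=-6.030: |R|=1.00332 >1
Interval (-6.0000, 0).

(-6.0000, 0).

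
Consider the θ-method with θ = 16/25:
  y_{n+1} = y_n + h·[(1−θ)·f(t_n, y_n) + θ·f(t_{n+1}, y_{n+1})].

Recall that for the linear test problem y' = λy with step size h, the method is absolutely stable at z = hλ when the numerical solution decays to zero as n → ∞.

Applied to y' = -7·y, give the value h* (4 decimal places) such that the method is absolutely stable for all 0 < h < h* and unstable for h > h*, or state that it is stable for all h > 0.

On y'=λy, z=hλ:
  y_{n+1} = y_n + z·[9/25·y_n + 16/25·y_{n+1}] ⇒ (1 − 16/25z)y_{n+1} = (1 + 9/25z)y_n
  Hence R(z) = (1 + 9/25z)/(1 − 16/25z).

Solve |R(x)|<1 on ℝ⁻.
x=-0.63: |R|=0.5510
x=-2: |R|=0.1228
x=-10: |R|=0.3514
x=-100: |R|=0.5385
θ=16/25≥1/2 ⇒ |1+9/25x|<|1−16/25x| ∀x<0 ⇒ unbounded interval.

(−∞, 0) — no finite endpoint. Any h>0 works for λ=-7.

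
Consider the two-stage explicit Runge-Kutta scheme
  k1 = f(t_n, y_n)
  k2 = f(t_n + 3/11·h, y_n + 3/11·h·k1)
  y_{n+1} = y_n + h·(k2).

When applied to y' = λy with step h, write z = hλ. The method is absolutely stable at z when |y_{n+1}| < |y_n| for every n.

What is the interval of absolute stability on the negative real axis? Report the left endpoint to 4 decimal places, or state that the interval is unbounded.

Set f=λy, z=hλ:
  k1=λy_n ⇒ h·k1=z·y_n;  k2=λ(1+3/11z)y_n ⇒ h·k2=z(1+3/11z)y_n
  y_{n+1}/y_n = 1 + z(1+3/11z) = 1 + z + 3/11z²
  ⇒ R(z) = 1 + z + 3/11z².

Find x<0 with |R(x)|<1.
x=-0.31: |R|=0.7162
R=1: x+3/11x²=0 ⇒ x=−11/3=-3.6667; min R=1−1/(4·3/11)=0.0833>−1
Confirm numerically:
  x=-3.413: |R|=0.76388 <1
  x=-2.842: |R|=0.36081 <1
  x=-2.683: |R|=0.28022 <1
  x=-4.202: |R|=1.61349 >1
  x=-3.978: |R|=1.33777 >1
Stable set (-3.6667, 0).

z∈(-3.6667,0).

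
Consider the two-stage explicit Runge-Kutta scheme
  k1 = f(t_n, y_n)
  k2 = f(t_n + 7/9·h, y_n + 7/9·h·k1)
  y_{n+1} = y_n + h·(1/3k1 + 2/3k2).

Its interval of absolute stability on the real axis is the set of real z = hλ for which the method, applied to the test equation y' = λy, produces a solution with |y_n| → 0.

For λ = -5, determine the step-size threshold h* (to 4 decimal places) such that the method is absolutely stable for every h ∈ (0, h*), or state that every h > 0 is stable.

On y'=λy, z=hλ:
  k1=λy_n ⇒ h·k1=z·y_n;  k2=λ(1+7/9z)y_n ⇒ h·k2=z(1+7/9z)y_n
  y_{n+1}/y_n = 1 + 1/3z + 2/3z(1+7/9z) = 1 + z + 14/27z²
  R(z) = 1 + z + 14/27z².

Find x<0 with |R(x)|<1.
x=-0.93: |R|=0.5185
R=1: x+14/27x²=0 ⇒ x=−27/14=-1.9286; min R=1−1/(4·14/27)=0.5179>−1
Confirm numerically:
  x=-1.536: |R|=0.68734 <1
  x=-1.380: |R|=0.60747 <1
  x=-1.184: |R|=0.54289 <1
  x=-0.785: |R|=0.53452 <1
  x=-2.493: |R|=1.72962 >1
  x=-2.175: |R|=1.27792 >1
  x=-1.991: |R|=1.06445 >1
Interval (-1.9286, 0).

(-1.9286,0); λ=-5 ⇒ h* = (27/14)/5 = 0.3857.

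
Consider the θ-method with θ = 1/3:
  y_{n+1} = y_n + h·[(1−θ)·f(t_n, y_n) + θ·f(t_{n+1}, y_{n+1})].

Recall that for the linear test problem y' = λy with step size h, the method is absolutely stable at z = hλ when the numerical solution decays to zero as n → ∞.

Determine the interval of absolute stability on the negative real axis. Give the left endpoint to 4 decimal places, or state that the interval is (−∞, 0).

z∈(-6.0000,0).

Test eqn y'=λy, z=hλ:
  y_{n+1} = y_n + z·[2/3·y_n + 1/3·y_{n+1}] ⇒ (1 − 1/3z)y_{n+1} = (1 + 2/3z)y_n
  R(z) = (1 + 2/3z)/(1 − 1/3z).

Need |R(x)|<1, x<0.
x=-1.07: |R|=0.2113
R=−1: 1+2/3x = −1+1/3x ⇒ -1/3x=2 ⇒ x=2/(-1/3)=-6.0000
Confirm numerically:
  x=-5.806: |R|=0.97797 <1
  x=-4.576: |R|=0.81204 <1
  x=-3.280: |R|=0.56688 <1
  x=-6.216: |R|=1.02344 >1
  x=-6.164: |R|=1.01790 >1
Interval (-6.0000, 0).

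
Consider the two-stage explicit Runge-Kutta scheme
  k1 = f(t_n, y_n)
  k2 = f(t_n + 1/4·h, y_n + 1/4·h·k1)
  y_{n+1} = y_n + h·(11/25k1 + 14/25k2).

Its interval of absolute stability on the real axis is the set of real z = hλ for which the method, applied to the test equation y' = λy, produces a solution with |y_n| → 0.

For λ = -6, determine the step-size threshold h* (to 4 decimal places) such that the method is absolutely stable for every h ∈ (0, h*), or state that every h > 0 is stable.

With y'=λy (z=hλ):
  k1=λy_n ⇒ h·k1=z·y_n;  k2=λ(1+1/4z)y_n ⇒ h·k2=z(1+1/4z)y_n
  y_{n+1}/y_n = 1 + 11/25z + 14/25z(1+1/4z) = 1 + z + 7/50z²
  so R(z) = 1 + z + 7/50z².

Find x<0 with |R(x)|<1.
x=-0.36: |R|=0.6581
R=1: x+7/50x²=0 ⇒ x=−50/7=-7.1429; min R=1−1/(4·7/50)=-0.7857>−1
Confirm numerically:
  x=-6.824: |R|=0.69538 <1
  x=-6.809: |R|=0.68175 <1
  x=-4.479: |R|=0.67040 <1
  x=-2.901: |R|=0.72279 <1
  x=-7.734: |R|=1.64007 >1
  x=-7.516: |R|=1.39264 >1
Interval (-7.1429, 0).

(-7.1429,0); λ=-6 ⇒ h* = (50/7)/6 = 1.1905.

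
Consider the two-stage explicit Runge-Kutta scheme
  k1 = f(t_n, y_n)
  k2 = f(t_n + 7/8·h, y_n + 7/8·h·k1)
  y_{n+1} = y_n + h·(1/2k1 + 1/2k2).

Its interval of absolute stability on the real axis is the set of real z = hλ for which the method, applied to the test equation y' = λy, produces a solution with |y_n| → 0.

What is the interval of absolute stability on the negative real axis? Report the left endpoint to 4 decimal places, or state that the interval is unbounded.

With y'=λy (z=hλ):
  k1=λy_n ⇒ h·k1=z·y_n;  k2=λ(1+7/8z)y_n ⇒ h·k2=z(1+7/8z)y_n
  y_{n+1}/y_n = 1 + 1/2z + 1/2z(1+7/8z) = 1 + z + 7/16z²
  ⇒ R(z) = 1 + z + 7/16z².

Need |R(x)|<1, x<0.
x=-1.69: |R|=0.5595
R=1: x+7/16x²=0 ⇒ x=−16/7=-2.2857; min R=1−1/(4·7/16)=0.4286>−1
Confirm numerically:
  x=-1.993: |R|=0.74477 <1
  x=-1.924: |R|=0.69553 <1
  x=-1.739: |R|=0.58405 <1
  x=-1.060: |R|=0.43157 <1
  x=-2.812: |R|=1.64746 >1
  x=-2.731: |R|=1.53203 >1
  x=-2.544: |R|=1.28747 >1
Stable set (-2.2857, 0).

(-2.2857, 0).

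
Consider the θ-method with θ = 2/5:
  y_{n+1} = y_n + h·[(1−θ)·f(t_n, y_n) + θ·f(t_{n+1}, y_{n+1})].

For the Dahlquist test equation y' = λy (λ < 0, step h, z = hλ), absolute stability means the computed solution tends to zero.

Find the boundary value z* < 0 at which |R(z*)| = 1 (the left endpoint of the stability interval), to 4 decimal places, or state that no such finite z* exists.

z* = -10.0000.

Test eqn y'=λy, z=hλ:
  y_{n+1} = y_n + z·[3/5·y_n + 2/5·y_{n+1}] ⇒ (1 − 2/5z)y_{n+1} = (1 + 3/5z)y_n
  so R(z) = (1 + 3/5z)/(1 − 2/5z).

Find x<0 with |R(x)|<1.
x=-0.49: |R|=0.5903
R=−1: 1+3/5x = −1+2/5x ⇒ -1/5x=2 ⇒ x=2/(-1/5)=-10.0000
Confirm numerically:
  x=-9.587: |R|=0.98292 <1
  x=-9.147: |R|=0.96338 <1
  x=-7.107: |R|=0.84943 <1
  x=-6.850: |R|=0.83155 <1
  x=-10.571: |R|=1.02184 >1
  x=-10.404: |R|=1.01565 >1
Interval (-10.0000, 0).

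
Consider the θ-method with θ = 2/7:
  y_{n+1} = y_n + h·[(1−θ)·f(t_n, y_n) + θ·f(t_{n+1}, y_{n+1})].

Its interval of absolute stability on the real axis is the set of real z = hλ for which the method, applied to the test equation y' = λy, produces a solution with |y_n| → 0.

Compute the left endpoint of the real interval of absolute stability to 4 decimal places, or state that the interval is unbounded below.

On y'=λy, z=hλ:
  y_{n+1} = y_n + z·[5/7·y_n + 2/7·y_{n+1}] ⇒ (1 − 2/7z)y_{n+1} = (1 + 5/7z)y_n
  ⇒ R(z) = (1 + 5/7z)/(1 − 2/7z).

Boundary: |R(x)|=1, x<0.
x=-0.96: |R|=0.2466
R=−1: 1+5/7x = −1+2/7x ⇒ -3/7x=2 ⇒ x=2/(-3/7)=-4.6667
Confirm numerically:
  x=-4.173: |R|=0.90349 <1
  x=-1.980: |R|=0.26460 <1
  x=-1.948: |R|=0.25147 <1
  x=-5.248: |R|=1.09968 >1
  x=-5.026: |R|=1.06322 >1
Interval (-4.6667, 0).

z* = -4.6667.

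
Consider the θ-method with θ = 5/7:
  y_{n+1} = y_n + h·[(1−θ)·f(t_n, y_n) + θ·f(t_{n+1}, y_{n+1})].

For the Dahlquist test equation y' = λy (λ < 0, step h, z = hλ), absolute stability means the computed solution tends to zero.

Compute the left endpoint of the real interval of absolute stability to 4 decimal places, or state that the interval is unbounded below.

On y'=λy, z=hλ:
  y_{n+1} = y_n + z·[2/7·y_n + 5/7·y_{n+1}] ⇒ (1 − 5/7z)y_{n+1} = (1 + 2/7z)y_n
  so R(z) = (1 + 2/7z)/(1 − 5/7z).

Find x<0 with |R(x)|<1.
x=-1.48: |R|=0.2806
x=-2: |R|=0.1765
x=-10: |R|=0.2281
x=-100: |R|=0.3807
θ=5/7≥1/2 ⇒ |1+2/7x|<|1−5/7x| ∀x<0 ⇒ unbounded interval.

interval (−∞, 0).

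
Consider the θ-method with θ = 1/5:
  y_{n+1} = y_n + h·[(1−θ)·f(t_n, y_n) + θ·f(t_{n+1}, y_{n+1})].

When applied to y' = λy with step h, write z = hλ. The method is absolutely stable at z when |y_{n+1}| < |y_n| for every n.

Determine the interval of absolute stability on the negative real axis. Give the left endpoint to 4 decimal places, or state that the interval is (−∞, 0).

On y'=λy, z=hλ:
  y_{n+1} = y_n + z·[4/5·y_n + 1/5·y_{n+1}] ⇒ (1 − 1/5z)y_{n+1} = (1 + 4/5z)y_n
  Hence R(z) = (1 + 4/5z)/(1 − 1/5z).

Need |R(x)|<1, x<0.
x=-1.11: |R|=0.0917
R=−1: 1+4/5x = −1+1/5x ⇒ -3/5x=2 ⇒ x=2/(-3/5)=-3.3333
Confirm numerically:
  x=-3.038: |R|=0.88977 <1
  x=-2.965: |R|=0.86127 <1
  x=-2.597: |R|=0.70923 <1
  x=-3.692: |R|=1.12379 >1
  x=-3.587: |R|=1.08862 >1
  x=-3.511: |R|=1.06262 >1
So |R|<1 on (-3.3333, 0).

(-3.3333, 0).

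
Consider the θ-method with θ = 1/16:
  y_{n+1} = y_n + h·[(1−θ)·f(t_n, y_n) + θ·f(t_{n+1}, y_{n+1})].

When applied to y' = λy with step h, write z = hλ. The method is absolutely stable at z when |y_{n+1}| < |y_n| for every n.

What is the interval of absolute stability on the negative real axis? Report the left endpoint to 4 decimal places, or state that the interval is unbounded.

Set f=λy, z=hλ:
  y_{n+1} = y_n + z·[15/16·y_n + 1/16·y_{n+1}] ⇒ (1 − 1/16z)y_{n+1} = (1 + 15/16z)y_n
  R(z) = (1 + 15/16z)/(1 − 1/16z).

Find x<0 with |R(x)|<1.
x=-1.66: |R|=0.5040
R=−1: 1+15/16x = −1+1/16x ⇒ -7/8x=2 ⇒ x=2/(-7/8)=-2.2857
Confirm numerically:
  x=-1.879: |R|=0.68153 <1
  x=-1.874: |R|=0.67752 <1
  x=-1.174: |R|=0.09375 <1
  x=-2.400: |R|=1.08696 >1
  x=-2.317: |R|=1.02391 >1
Stable set (-2.2857, 0).

(-2.2857, 0).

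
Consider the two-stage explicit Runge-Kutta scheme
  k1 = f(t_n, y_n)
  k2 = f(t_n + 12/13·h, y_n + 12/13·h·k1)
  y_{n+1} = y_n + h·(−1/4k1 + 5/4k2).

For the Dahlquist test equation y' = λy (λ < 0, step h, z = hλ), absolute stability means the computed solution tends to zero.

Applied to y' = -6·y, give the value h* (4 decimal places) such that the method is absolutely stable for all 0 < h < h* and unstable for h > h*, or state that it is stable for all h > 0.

(-0.8667,0); λ=-6 ⇒ h* = (13/15)/6 = 0.1444.

Test eqn y'=λy, z=hλ:
  k1=λy_n ⇒ h·k1=z·y_n;  k2=λ(1+12/13z)y_n ⇒ h·k2=z(1+12/13z)y_n
  y_{n+1}/y_n = 1 − 1/4z + 5/4z(1+12/13z) = 1 + z + 15/13z²
  Hence R(z) = 1 + z + 15/13z².

Boundary: |R(x)|=1, x<0.
x=-0.95: |R|=1.0913
R=1: x+15/13x²=0 ⇒ x=−13/15=-0.8667; min R=1−1/(4·15/13)=0.7833>−1
Confirm numerically:
  x=-0.616: |R|=0.82183 <1
  x=-0.585: |R|=0.80988 <1
  x=-0.477: |R|=0.78553 <1
  x=-0.429: |R|=0.78336 <1
  x=-1.450: |R|=1.97596 >1
  x=-1.250: |R|=1.55288 >1
  x=-1.152: |R|=1.37927 >1
Interval (-0.8667, 0).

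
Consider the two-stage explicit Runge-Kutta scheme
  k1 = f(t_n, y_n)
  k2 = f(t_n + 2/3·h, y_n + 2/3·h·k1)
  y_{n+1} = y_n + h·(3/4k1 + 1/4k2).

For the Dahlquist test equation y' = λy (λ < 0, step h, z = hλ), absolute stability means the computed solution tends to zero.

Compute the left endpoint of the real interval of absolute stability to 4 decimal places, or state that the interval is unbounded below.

z* = -6.0000.

Test eqn y'=λy, z=hλ:
  k1=λy_n ⇒ h·k1=z·y_n;  k2=λ(1+2/3z)y_n ⇒ h·k2=z(1+2/3z)y_n
  y_{n+1}/y_n = 1 + 3/4z + 1/4z(1+2/3z) = 1 + z + 1/6z²
  so R(z) = 1 + z + 1/6z².

Find x<0 with |R(x)|<1.
x=-0.96: |R|=0.1936
R=1: x+1/6x²=0 ⇒ x=−6=-6.0000; min R=1−1/(4·1/6)=-0.5000>−1
Confirm numerically:
  x=-5.244: |R|=0.33926 <1
  x=-4.771: |R|=0.02274 <1
  x=-2.728: |R|=0.48767 <1
  x=-2.694: |R|=0.48439 <1
  x=-6.523: |R|=1.56859 >1
  x=-6.380: |R|=1.40407 >1
  x=-6.142: |R|=1.14536 >1
Interval (-6.0000, 0).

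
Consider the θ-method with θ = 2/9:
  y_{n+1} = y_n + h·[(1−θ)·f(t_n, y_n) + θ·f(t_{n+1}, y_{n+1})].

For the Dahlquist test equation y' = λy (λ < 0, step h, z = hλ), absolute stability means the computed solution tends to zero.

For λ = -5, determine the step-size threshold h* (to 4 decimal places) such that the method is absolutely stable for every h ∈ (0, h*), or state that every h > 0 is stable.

Test eqn y'=λy, z=hλ:
  y_{n+1} = y_n + z·[7/9·y_n + 2/9·y_{n+1}] ⇒ (1 − 2/9z)y_{n+1} = (1 + 7/9z)y_n
  Hence R(z) = (1 + 7/9z)/(1 − 2/9z).

Solve |R(x)|<1 on ℝ⁻.
x=-1.78: |R|=0.2755
R=−1: 1+7/9x = −1+2/9x ⇒ -5/9x=2 ⇒ x=2/(-5/9)=-3.6000
Confirm numerically:
  x=-2.911: |R|=0.76758 <1
  x=-2.804: |R|=0.72755 <1
  x=-1.546: |R|=0.15068 <1
  x=-4.155: |R|=1.16031 >1
  x=-4.002: |R|=1.11821 >1
  x=-3.874: |R|=1.08180 >1
Interval (-3.6000, 0).

(-3.6000,0); λ=-5 ⇒ h* = (18/5)/5 = 0.7200.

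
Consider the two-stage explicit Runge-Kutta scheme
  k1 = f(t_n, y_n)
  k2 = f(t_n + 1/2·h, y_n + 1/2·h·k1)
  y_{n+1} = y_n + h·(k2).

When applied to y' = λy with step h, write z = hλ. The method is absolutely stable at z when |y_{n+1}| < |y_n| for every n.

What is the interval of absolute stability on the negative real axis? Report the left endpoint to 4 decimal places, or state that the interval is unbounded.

(-2.0000, 0).

With y'=λy (z=hλ):
  k1=λy_n ⇒ h·k1=z·y_n;  k2=λ(1+1/2z)y_n ⇒ h·k2=z(1+1/2z)y_n
  y_{n+1}/y_n = 1 + z(1+1/2z) = 1 + z + 1/2z²
  so R(z) = 1 + z + 1/2z².

Solve |R(x)|<1 on ℝ⁻.
x=-0.9: |R|=0.5050
R=1: x+1/2x²=0 ⇒ x=−2=-2.0000; min R=1−1/(4·1/2)=0.5000>−1
Confirm numerically:
  x=-1.795: |R|=0.81601 <1
  x=-1.454: |R|=0.60306 <1
  x=-0.997: |R|=0.50000 <1
  x=-0.802: |R|=0.51960 <1
  x=-2.478: |R|=1.59224 >1
  x=-2.204: |R|=1.22481 >1
  x=-2.175: |R|=1.19031 >1
Interval (-2.0000, 0).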